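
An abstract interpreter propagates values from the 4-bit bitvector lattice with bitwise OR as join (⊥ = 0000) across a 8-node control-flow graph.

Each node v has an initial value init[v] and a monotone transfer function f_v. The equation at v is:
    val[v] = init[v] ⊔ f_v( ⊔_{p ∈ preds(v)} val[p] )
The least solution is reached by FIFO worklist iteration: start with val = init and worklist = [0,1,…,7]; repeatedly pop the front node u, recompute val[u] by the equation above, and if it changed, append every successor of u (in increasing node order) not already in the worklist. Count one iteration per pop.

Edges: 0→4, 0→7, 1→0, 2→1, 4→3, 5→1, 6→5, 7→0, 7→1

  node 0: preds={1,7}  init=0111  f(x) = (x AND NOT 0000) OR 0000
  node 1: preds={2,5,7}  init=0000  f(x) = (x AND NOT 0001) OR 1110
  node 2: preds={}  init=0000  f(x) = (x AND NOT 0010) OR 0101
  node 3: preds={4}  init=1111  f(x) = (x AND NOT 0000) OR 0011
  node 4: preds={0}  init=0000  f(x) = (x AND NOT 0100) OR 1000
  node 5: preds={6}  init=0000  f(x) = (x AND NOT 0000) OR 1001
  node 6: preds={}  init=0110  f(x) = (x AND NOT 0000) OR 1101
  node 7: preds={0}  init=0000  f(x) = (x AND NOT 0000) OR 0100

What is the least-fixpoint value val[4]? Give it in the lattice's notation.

Worklist (16 pops):
  #1 pop 0: in=0000 → 0111 (no change)
  #2 pop 1: in=0000 → 1110 (was 0000); enqueue [0]
  #3 pop 2: in=0000 → 0101 (was 0000); enqueue [1]
  #4 pop 3: in=0000 → 1111 (no change)
  #5 pop 4: in=0111 → 1011 (was 0000); enqueue [3]
  #6 pop 5: in=0110 → 1111 (was 0000); enqueue []
  #7 pop 6: in=0000 → 1111 (was 0110); enqueue [5]
  #8 pop 7: in=0111 → 0111 (was 0000); enqueue []
  #9 pop 0: in=1111 → 1111 (was 0111); enqueue [4,7]
  #10 pop 1: in=1111 → 1110 (no change)
  #11 pop 3: in=1011 → 1111 (no change)
  #12 pop 5: in=1111 → 1111 (no change)
  #13 pop 4: in=1111 → 1011 (no change)
  #14 pop 7: in=1111 → 1111 (was 0111); enqueue [0,1]
  #15 pop 0: in=1111 → 1111 (no change)
  #16 pop 1: in=1111 → 1110 (no change)

Fixpoint:
  val[0] = 1111
  val[1] = 1110
  val[2] = 0101
  val[3] = 1111
  val[4] = 1011
  val[5] = 1111
  val[6] = 1111
  val[7] = 1111

1011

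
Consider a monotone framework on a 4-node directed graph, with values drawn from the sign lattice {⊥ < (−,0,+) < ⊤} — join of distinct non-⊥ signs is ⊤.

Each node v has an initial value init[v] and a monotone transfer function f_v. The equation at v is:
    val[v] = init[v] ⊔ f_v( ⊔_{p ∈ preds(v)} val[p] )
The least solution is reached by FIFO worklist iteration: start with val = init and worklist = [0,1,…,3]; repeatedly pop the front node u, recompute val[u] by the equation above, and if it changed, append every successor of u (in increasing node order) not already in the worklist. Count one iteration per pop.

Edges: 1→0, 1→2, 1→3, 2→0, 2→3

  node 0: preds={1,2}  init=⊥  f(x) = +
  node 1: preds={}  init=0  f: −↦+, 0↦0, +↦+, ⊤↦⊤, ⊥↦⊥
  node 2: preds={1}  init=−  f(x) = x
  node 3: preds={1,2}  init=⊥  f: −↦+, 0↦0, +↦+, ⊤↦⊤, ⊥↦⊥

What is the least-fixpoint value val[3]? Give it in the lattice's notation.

Iteration log — 5 steps:
  step 1. node 0  ⊔preds=⊤  new=+  old=⊥  +wl: 
  step 2. node 1  ⊔preds=⊥  new=0  stable
  step 3. node 2  ⊔preds=0  new=⊤  old=−  +wl: 0
  step 4. node 3  ⊔preds=⊤  new=⊤  old=⊥  +wl: 
  step 5. node 0  ⊔preds=⊤  new=+  stable

Least fixpoint reached:
  node 0: +
  node 1: 0
  node 2: ⊤
  node 3: ⊤

⊤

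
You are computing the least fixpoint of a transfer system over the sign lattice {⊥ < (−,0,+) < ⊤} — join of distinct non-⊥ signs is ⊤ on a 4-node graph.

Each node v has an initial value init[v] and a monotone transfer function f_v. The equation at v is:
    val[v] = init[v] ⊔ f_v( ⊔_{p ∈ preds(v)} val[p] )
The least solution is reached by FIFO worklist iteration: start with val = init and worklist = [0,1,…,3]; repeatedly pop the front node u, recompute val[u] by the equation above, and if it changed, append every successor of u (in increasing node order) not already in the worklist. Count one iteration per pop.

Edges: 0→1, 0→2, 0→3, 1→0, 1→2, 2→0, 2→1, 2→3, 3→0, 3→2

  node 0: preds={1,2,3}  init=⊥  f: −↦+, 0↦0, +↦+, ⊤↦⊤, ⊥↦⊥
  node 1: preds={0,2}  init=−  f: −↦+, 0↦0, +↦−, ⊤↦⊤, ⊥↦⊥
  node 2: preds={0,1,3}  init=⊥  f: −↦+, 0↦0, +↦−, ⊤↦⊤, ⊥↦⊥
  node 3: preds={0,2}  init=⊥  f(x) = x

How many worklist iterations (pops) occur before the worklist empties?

9

Trace (9 dequeues):
  [1] u=0 | in − | out + | prev ⊥ | push {}
  [2] u=1 | in + | out − | ==
  [3] u=2 | in ⊤ | out ⊤ | prev ⊥ | push {0,1}
  [4] u=3 | in ⊤ | out ⊤ | prev ⊥ | push {2}
  [5] u=0 | in ⊤ | out ⊤ | prev + | push {3}
  [6] u=1 | in ⊤ | out ⊤ | prev − | push {0}
  [7] u=2 | in ⊤ | out ⊤ | ==
  [8] u=3 | in ⊤ | out ⊤ | ==
  [9] u=0 | in ⊤ | out ⊤ | ==

Converged values:
  [0] ⊤
  [1] ⊤
  [2] ⊤
  [3] ⊤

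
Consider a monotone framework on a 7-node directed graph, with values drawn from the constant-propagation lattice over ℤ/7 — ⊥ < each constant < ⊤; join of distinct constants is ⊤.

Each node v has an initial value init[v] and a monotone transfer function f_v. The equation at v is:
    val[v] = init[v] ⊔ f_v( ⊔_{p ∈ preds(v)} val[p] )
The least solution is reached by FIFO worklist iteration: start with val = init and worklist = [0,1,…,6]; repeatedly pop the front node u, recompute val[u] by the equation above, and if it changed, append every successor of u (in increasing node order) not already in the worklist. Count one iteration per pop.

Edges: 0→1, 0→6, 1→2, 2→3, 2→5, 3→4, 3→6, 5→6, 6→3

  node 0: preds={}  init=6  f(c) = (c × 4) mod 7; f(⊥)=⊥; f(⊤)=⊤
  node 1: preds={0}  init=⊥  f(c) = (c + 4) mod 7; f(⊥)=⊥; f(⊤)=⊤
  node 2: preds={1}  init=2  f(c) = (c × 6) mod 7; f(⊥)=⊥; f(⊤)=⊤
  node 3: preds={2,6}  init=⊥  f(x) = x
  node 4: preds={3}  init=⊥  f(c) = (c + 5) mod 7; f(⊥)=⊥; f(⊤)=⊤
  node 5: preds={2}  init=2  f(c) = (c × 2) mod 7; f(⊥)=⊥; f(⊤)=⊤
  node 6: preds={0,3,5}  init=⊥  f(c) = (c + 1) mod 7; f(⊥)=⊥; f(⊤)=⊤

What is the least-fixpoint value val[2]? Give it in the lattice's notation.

⊤

Trace (8 dequeues):
  [1] u=0 | in ⊥ | out 6 | ==
  [2] u=1 | in 6 | out 3 | prev ⊥ | push {}
  [3] u=2 | in 3 | out ⊤ | prev 2 | push {}
  [4] u=3 | in ⊤ | out ⊤ | prev ⊥ | push {}
  [5] u=4 | in ⊤ | out ⊤ | prev ⊥ | push {}
  [6] u=5 | in ⊤ | out ⊤ | prev 2 | push {}
  [7] u=6 | in ⊤ | out ⊤ | prev ⊥ | push {3}
  [8] u=3 | in ⊤ | out ⊤ | ==

Converged values:
  [0] 6
  [1] 3
  [2] ⊤
  [3] ⊤
  [4] ⊤
  [5] ⊤
  [6] ⊤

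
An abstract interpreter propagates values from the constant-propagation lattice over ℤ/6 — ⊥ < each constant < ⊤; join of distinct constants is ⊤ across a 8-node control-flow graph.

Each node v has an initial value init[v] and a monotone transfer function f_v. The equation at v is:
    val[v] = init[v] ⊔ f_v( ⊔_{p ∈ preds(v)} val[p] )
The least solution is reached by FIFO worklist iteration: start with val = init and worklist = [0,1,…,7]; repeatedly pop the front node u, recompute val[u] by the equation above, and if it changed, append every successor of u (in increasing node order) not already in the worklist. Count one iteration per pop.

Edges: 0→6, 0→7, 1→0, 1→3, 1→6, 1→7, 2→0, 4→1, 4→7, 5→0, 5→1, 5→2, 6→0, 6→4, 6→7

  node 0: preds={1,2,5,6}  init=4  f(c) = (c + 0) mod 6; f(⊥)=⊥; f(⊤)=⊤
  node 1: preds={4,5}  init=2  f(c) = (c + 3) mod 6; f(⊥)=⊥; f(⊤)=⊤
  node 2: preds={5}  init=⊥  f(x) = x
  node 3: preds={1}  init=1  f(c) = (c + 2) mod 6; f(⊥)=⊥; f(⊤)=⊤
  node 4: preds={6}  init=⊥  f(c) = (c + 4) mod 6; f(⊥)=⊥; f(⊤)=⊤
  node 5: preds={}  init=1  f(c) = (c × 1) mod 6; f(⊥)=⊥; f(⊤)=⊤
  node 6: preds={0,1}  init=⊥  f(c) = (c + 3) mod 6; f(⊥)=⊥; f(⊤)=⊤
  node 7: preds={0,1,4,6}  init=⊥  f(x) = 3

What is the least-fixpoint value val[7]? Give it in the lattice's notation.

Trace (12 dequeues):
  [1] u=0 | in ⊤ | out ⊤ | prev 4 | push {}
  [2] u=1 | in 1 | out ⊤ | prev 2 | push {0}
  [3] u=2 | in 1 | out 1 | prev ⊥ | push {}
  [4] u=3 | in ⊤ | out ⊤ | prev 1 | push {}
  [5] u=4 | in ⊥ | out ⊥ | ==
  [6] u=5 | in ⊥ | out 1 | ==
  [7] u=6 | in ⊤ | out ⊤ | prev ⊥ | push {4}
  [8] u=7 | in ⊤ | out 3 | prev ⊥ | push {}
  [9] u=0 | in ⊤ | out ⊤ | ==
  [10] u=4 | in ⊤ | out ⊤ | prev ⊥ | push {1,7}
  [11] u=1 | in ⊤ | out ⊤ | ==
  [12] u=7 | in ⊤ | out 3 | ==

Converged values:
  [0] ⊤
  [1] ⊤
  [2] 1
  [3] ⊤
  [4] ⊤
  [5] 1
  [6] ⊤
  [7] 3

3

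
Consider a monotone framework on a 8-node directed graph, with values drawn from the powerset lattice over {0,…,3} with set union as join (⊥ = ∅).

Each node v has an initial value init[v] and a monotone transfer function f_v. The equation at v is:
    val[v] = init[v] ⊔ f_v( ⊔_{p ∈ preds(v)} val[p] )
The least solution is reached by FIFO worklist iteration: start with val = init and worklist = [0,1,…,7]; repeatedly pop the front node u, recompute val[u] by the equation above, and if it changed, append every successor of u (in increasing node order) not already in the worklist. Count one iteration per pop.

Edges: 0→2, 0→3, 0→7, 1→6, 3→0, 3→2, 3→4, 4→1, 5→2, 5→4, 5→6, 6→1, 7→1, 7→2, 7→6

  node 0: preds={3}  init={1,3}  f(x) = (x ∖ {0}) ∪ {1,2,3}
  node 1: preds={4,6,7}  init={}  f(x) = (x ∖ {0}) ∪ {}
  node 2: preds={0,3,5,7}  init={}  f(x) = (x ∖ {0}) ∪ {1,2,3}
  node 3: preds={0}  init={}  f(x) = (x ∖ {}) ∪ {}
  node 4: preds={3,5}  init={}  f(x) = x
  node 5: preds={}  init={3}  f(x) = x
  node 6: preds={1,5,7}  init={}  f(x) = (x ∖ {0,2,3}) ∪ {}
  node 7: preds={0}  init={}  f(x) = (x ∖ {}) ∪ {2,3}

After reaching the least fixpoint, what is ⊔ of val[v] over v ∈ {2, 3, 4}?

Trace (13 dequeues):
  [1] u=0 | in {} | out {1,2,3} | prev {1,3} | push {}
  [2] u=1 | in {} | out {} | ==
  [3] u=2 | in {1,2,3} | out {1,2,3} | prev {} | push {}
  [4] u=3 | in {1,2,3} | out {1,2,3} | prev {} | push {0,2}
  [5] u=4 | in {1,2,3} | out {1,2,3} | prev {} | push {1}
  [6] u=5 | in {} | out {3} | ==
  [7] u=6 | in {3} | out {} | ==
  [8] u=7 | in {1,2,3} | out {1,2,3} | prev {} | push {6}
  [9] u=0 | in {1,2,3} | out {1,2,3} | ==
  [10] u=2 | in {1,2,3} | out {1,2,3} | ==
  [11] u=1 | in {1,2,3} | out {1,2,3} | prev {} | push {}
  [12] u=6 | in {1,2,3} | out {1} | prev {} | push {1}
  [13] u=1 | in {1,2,3} | out {1,2,3} | ==

Converged values:
  [0] {1,2,3}
  [1] {1,2,3}
  [2] {1,2,3}
  [3] {1,2,3}
  [4] {1,2,3}
  [5] {3}
  [6] {1}
  [7] {1,2,3}

{1,2,3}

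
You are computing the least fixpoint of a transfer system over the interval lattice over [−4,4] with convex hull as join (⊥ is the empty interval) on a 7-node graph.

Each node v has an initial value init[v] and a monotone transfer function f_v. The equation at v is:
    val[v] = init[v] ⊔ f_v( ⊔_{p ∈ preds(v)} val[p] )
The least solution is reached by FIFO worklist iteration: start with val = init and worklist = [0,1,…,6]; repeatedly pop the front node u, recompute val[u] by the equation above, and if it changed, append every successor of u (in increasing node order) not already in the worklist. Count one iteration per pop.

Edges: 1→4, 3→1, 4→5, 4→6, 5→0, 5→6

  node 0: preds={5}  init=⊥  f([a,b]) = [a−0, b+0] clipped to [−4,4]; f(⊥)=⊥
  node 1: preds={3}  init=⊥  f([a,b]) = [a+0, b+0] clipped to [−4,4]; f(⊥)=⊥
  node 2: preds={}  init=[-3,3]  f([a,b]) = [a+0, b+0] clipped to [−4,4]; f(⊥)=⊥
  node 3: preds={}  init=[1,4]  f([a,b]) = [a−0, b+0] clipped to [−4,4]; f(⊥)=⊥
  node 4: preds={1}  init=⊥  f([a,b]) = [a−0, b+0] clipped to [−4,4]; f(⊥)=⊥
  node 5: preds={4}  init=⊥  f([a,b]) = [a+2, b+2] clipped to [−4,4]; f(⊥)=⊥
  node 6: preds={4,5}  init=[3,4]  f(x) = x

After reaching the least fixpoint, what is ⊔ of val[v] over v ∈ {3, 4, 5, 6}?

Worklist (8 pops):
  #1 pop 0: in=⊥ → ⊥ (no change)
  #2 pop 1: in=[1,4] → [1,4] (was ⊥); enqueue []
  #3 pop 2: in=⊥ → [-3,3] (no change)
  #4 pop 3: in=⊥ → [1,4] (no change)
  #5 pop 4: in=[1,4] → [1,4] (was ⊥); enqueue []
  #6 pop 5: in=[1,4] → [3,4] (was ⊥); enqueue [0]
  #7 pop 6: in=[1,4] → [1,4] (was [3,4]); enqueue []
  #8 pop 0: in=[3,4] → [3,4] (was ⊥); enqueue []

Fixpoint:
  val[0] = [3,4]
  val[1] = [1,4]
  val[2] = [-3,3]
  val[3] = [1,4]
  val[4] = [1,4]
  val[5] = [3,4]
  val[6] = [1,4]

[1,4]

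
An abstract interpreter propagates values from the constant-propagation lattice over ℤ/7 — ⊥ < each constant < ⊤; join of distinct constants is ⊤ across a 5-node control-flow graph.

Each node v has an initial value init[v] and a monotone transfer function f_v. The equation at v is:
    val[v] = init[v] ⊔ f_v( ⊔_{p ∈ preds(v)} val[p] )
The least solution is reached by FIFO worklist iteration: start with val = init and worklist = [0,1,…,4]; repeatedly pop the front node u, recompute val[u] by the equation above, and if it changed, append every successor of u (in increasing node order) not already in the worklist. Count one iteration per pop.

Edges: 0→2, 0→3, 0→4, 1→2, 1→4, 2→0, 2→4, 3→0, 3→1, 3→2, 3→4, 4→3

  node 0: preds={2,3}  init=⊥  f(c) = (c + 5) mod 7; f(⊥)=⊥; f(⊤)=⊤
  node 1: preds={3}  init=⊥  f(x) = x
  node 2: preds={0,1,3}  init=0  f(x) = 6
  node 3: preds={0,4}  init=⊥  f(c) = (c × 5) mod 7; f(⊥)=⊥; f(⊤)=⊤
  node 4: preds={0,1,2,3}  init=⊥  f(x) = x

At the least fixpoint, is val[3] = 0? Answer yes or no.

no

Trace (14 dequeues):
  [1] u=0 | in 0 | out 5 | prev ⊥ | push {}
  [2] u=1 | in ⊥ | out ⊥ | ==
  [3] u=2 | in 5 | out ⊤ | prev 0 | push {0}
  [4] u=3 | in 5 | out 4 | prev ⊥ | push {1,2}
  [5] u=4 | in ⊤ | out ⊤ | prev ⊥ | push {3}
  [6] u=0 | in ⊤ | out ⊤ | prev 5 | push {4}
  [7] u=1 | in 4 | out 4 | prev ⊥ | push {}
  [8] u=2 | in ⊤ | out ⊤ | ==
  [9] u=3 | in ⊤ | out ⊤ | prev 4 | push {0,1,2}
  [10] u=4 | in ⊤ | out ⊤ | ==
  [11] u=0 | in ⊤ | out ⊤ | ==
  [12] u=1 | in ⊤ | out ⊤ | prev 4 | push {4}
  [13] u=2 | in ⊤ | out ⊤ | ==
  [14] u=4 | in ⊤ | out ⊤ | ==

Converged values:
  [0] ⊤
  [1] ⊤
  [2] ⊤
  [3] ⊤
  [4] ⊤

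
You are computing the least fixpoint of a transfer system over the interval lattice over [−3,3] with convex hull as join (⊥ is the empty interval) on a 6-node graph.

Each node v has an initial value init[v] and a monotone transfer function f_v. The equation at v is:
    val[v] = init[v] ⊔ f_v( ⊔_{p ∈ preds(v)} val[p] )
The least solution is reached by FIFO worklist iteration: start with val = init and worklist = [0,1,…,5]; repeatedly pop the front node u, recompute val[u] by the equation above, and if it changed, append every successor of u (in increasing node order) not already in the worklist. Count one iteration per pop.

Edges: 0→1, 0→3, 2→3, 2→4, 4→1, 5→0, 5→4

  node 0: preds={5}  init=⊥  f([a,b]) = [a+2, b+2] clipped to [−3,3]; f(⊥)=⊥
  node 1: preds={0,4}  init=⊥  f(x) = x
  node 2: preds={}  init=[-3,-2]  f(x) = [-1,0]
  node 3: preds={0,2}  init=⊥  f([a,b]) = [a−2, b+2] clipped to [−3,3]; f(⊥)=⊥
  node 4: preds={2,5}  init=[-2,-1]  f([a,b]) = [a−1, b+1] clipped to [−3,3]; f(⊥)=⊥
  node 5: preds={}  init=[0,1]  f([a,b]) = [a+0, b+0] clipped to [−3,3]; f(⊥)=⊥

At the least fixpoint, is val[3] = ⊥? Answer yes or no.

no

Iteration log — 7 steps:
  step 1. node 0  ⊔preds=[0,1]  new=[2,3]  old=⊥  +wl: 
  step 2. node 1  ⊔preds=[-2,3]  new=[-2,3]  old=⊥  +wl: 
  step 3. node 2  ⊔preds=⊥  new=[-3,0]  old=[-3,-2]  +wl: 
  step 4. node 3  ⊔preds=[-3,3]  new=[-3,3]  old=⊥  +wl: 
  step 5. node 4  ⊔preds=[-3,1]  new=[-3,2]  old=[-2,-1]  +wl: 1
  step 6. node 5  ⊔preds=⊥  new=[0,1]  stable
  step 7. node 1  ⊔preds=[-3,3]  new=[-3,3]  old=[-2,3]  +wl: 

Least fixpoint reached:
  node 0: [2,3]
  node 1: [-3,3]
  node 2: [-3,0]
  node 3: [-3,3]
  node 4: [-3,2]
  node 5: [0,1]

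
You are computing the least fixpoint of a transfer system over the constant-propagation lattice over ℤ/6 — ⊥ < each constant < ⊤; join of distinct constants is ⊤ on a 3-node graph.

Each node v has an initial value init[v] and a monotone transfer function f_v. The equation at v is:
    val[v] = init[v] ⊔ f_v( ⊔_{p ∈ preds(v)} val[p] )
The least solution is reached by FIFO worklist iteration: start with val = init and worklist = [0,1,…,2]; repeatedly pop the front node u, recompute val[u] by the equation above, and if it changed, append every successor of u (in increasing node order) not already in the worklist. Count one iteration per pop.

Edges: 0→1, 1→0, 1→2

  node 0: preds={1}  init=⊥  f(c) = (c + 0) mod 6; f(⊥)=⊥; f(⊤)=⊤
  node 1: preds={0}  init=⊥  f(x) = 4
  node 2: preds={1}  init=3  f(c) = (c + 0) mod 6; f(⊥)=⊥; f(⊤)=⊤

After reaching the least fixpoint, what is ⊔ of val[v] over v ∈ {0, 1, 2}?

Iteration log — 5 steps:
  step 1. node 0  ⊔preds=⊥  new=⊥  stable
  step 2. node 1  ⊔preds=⊥  new=4  old=⊥  +wl: 0
  step 3. node 2  ⊔preds=4  new=⊤  old=3  +wl: 
  step 4. node 0  ⊔preds=4  new=4  old=⊥  +wl: 1
  step 5. node 1  ⊔preds=4  new=4  stable

Least fixpoint reached:
  node 0: 4
  node 1: 4
  node 2: ⊤

⊤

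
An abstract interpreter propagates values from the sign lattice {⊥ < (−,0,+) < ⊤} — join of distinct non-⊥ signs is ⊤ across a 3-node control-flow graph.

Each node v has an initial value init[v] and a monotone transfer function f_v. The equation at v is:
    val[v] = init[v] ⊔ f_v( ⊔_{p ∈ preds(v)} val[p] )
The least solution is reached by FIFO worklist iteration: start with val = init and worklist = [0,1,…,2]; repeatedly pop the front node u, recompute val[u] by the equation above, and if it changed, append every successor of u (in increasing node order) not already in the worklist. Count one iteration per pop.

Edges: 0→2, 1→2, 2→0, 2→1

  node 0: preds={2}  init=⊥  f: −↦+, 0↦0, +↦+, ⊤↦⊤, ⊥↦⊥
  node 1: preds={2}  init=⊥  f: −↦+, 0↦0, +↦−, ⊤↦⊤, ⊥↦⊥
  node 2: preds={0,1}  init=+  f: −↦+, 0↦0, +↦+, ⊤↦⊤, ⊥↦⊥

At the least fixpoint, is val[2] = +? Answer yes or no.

no

Worklist (6 pops):
  #1 pop 0: in=+ → + (was ⊥); enqueue []
  #2 pop 1: in=+ → − (was ⊥); enqueue []
  #3 pop 2: in=⊤ → ⊤ (was +); enqueue [0,1]
  #4 pop 0: in=⊤ → ⊤ (was +); enqueue [2]
  #5 pop 1: in=⊤ → ⊤ (was −); enqueue []
  #6 pop 2: in=⊤ → ⊤ (no change)

Fixpoint:
  val[0] = ⊤
  val[1] = ⊤
  val[2] = ⊤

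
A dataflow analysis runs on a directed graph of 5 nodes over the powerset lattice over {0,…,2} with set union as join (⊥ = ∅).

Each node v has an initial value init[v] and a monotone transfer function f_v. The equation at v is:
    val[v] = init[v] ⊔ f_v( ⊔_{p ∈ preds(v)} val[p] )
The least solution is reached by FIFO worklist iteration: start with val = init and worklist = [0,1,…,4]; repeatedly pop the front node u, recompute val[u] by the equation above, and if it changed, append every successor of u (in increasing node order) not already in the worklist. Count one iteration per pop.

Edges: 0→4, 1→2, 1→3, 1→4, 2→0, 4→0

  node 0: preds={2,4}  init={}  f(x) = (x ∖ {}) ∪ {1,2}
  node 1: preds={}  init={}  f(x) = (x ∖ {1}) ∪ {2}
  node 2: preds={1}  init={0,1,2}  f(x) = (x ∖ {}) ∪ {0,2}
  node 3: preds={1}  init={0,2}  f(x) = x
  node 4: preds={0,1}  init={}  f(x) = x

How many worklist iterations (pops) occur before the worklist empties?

6

Iteration log — 6 steps:
  step 1. node 0  ⊔preds={0,1,2}  new={0,1,2}  old={}  +wl: 
  step 2. node 1  ⊔preds={}  new={2}  old={}  +wl: 
  step 3. node 2  ⊔preds={2}  new={0,1,2}  stable
  step 4. node 3  ⊔preds={2}  new={0,2}  stable
  step 5. node 4  ⊔preds={0,1,2}  new={0,1,2}  old={}  +wl: 0
  step 6. node 0  ⊔preds={0,1,2}  new={0,1,2}  stable

Least fixpoint reached:
  node 0: {0,1,2}
  node 1: {2}
  node 2: {0,1,2}
  node 3: {0,2}
  node 4: {0,1,2}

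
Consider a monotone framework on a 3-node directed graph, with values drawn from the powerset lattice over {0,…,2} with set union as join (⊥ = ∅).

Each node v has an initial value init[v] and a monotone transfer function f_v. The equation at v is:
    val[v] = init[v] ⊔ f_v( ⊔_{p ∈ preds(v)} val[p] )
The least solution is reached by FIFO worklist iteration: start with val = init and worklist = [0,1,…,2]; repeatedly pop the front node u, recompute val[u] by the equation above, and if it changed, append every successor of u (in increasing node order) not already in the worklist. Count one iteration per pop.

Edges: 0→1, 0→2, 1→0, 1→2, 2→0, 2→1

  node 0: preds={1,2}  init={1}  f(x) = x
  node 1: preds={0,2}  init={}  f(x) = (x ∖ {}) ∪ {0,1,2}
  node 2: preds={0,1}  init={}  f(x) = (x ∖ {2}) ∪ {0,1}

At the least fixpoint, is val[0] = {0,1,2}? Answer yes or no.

Iteration log — 6 steps:
  step 1. node 0  ⊔preds={}  new={1}  stable
  step 2. node 1  ⊔preds={1}  new={0,1,2}  old={}  +wl: 0
  step 3. node 2  ⊔preds={0,1,2}  new={0,1}  old={}  +wl: 1
  step 4. node 0  ⊔preds={0,1,2}  new={0,1,2}  old={1}  +wl: 2
  step 5. node 1  ⊔preds={0,1,2}  new={0,1,2}  stable
  step 6. node 2  ⊔preds={0,1,2}  new={0,1}  stable

Least fixpoint reached:
  node 0: {0,1,2}
  node 1: {0,1,2}
  node 2: {0,1}

yes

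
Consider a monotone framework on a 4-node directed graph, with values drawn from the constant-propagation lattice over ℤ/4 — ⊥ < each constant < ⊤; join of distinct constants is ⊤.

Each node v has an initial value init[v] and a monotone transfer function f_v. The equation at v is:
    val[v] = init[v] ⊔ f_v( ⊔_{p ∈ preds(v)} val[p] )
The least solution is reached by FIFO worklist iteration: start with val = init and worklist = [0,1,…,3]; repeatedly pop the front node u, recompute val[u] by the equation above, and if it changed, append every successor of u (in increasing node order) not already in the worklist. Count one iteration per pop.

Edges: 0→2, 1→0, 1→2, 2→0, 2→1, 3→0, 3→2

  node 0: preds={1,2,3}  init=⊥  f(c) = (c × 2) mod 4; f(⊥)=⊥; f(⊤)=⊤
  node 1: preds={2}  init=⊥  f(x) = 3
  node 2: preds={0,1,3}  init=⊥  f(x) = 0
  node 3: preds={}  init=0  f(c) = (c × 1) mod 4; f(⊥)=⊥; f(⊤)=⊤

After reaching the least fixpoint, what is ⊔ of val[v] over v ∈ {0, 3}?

⊤

Trace (7 dequeues):
  [1] u=0 | in 0 | out 0 | prev ⊥ | push {}
  [2] u=1 | in ⊥ | out 3 | prev ⊥ | push {0}
  [3] u=2 | in ⊤ | out 0 | prev ⊥ | push {1}
  [4] u=3 | in ⊥ | out 0 | ==
  [5] u=0 | in ⊤ | out ⊤ | prev 0 | push {2}
  [6] u=1 | in 0 | out 3 | ==
  [7] u=2 | in ⊤ | out 0 | ==

Converged values:
  [0] ⊤
  [1] 3
  [2] 0
  [3] 0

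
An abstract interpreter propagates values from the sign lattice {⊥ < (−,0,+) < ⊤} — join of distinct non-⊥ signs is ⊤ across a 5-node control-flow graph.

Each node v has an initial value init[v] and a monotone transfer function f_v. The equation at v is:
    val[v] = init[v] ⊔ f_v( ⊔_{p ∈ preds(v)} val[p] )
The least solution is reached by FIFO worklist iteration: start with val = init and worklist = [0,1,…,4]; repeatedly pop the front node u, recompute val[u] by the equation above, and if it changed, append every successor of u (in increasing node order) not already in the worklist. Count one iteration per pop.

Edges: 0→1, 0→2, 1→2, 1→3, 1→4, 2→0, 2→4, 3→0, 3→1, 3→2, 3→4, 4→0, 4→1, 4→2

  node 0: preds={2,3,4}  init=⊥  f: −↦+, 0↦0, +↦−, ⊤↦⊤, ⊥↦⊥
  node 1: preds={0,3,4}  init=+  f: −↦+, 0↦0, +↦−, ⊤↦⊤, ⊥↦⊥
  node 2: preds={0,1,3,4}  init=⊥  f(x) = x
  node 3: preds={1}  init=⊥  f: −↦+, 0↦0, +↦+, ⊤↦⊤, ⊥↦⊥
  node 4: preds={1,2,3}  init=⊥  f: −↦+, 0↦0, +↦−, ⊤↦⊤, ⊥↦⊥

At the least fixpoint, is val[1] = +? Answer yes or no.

Iteration log — 13 steps:
  step 1. node 0  ⊔preds=⊥  new=⊥  stable
  step 2. node 1  ⊔preds=⊥  new=+  stable
  step 3. node 2  ⊔preds=+  new=+  old=⊥  +wl: 0
  step 4. node 3  ⊔preds=+  new=+  old=⊥  +wl: 1,2
  step 5. node 4  ⊔preds=+  new=−  old=⊥  +wl: 
  step 6. node 0  ⊔preds=⊤  new=⊤  old=⊥  +wl: 
  step 7. node 1  ⊔preds=⊤  new=⊤  old=+  +wl: 3,4
  step 8. node 2  ⊔preds=⊤  new=⊤  old=+  +wl: 0
  step 9. node 3  ⊔preds=⊤  new=⊤  old=+  +wl: 1,2
  step 10. node 4  ⊔preds=⊤  new=⊤  old=−  +wl: 
  step 11. node 0  ⊔preds=⊤  new=⊤  stable
  step 12. node 1  ⊔preds=⊤  new=⊤  stable
  step 13. node 2  ⊔preds=⊤  new=⊤  stable

Least fixpoint reached:
  node 0: ⊤
  node 1: ⊤
  node 2: ⊤
  node 3: ⊤
  node 4: ⊤

no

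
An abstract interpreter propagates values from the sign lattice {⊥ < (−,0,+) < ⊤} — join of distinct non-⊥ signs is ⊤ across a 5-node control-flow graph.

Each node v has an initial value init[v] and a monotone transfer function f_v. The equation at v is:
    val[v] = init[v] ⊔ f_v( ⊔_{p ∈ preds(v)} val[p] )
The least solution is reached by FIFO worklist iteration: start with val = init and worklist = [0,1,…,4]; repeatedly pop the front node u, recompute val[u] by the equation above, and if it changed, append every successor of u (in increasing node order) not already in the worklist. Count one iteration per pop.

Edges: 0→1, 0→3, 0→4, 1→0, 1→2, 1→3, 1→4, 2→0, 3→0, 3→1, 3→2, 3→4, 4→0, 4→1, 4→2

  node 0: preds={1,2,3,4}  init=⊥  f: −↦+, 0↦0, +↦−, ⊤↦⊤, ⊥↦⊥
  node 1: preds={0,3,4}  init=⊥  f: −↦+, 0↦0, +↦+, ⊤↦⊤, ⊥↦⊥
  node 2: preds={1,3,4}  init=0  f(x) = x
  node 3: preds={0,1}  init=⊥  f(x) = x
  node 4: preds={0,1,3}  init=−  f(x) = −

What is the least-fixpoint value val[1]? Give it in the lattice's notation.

⊤

Trace (8 dequeues):
  [1] u=0 | in ⊤ | out ⊤ | prev ⊥ | push {}
  [2] u=1 | in ⊤ | out ⊤ | prev ⊥ | push {0}
  [3] u=2 | in ⊤ | out ⊤ | prev 0 | push {}
  [4] u=3 | in ⊤ | out ⊤ | prev ⊥ | push {1,2}
  [5] u=4 | in ⊤ | out − | ==
  [6] u=0 | in ⊤ | out ⊤ | ==
  [7] u=1 | in ⊤ | out ⊤ | ==
  [8] u=2 | in ⊤ | out ⊤ | ==

Converged values:
  [0] ⊤
  [1] ⊤
  [2] ⊤
  [3] ⊤
  [4] −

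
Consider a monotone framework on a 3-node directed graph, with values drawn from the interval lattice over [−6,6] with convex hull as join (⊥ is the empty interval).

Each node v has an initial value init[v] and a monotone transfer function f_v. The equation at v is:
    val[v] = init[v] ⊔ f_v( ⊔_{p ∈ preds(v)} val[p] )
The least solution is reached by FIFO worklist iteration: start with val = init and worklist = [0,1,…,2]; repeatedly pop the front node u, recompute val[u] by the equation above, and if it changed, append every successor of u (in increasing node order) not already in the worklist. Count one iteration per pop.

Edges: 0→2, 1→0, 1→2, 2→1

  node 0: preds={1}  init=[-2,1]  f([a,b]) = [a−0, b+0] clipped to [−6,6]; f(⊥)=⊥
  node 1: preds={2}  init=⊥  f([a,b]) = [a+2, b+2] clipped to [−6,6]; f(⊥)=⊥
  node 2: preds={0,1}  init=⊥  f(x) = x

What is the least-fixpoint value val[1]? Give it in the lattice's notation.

Trace (13 dequeues):
  [1] u=0 | in ⊥ | out [-2,1] | ==
  [2] u=1 | in ⊥ | out ⊥ | ==
  [3] u=2 | in [-2,1] | out [-2,1] | prev ⊥ | push {1}
  [4] u=1 | in [-2,1] | out [0,3] | prev ⊥ | push {0,2}
  [5] u=0 | in [0,3] | out [-2,3] | prev [-2,1] | push {}
  [6] u=2 | in [-2,3] | out [-2,3] | prev [-2,1] | push {1}
  [7] u=1 | in [-2,3] | out [0,5] | prev [0,3] | push {0,2}
  [8] u=0 | in [0,5] | out [-2,5] | prev [-2,3] | push {}
  [9] u=2 | in [-2,5] | out [-2,5] | prev [-2,3] | push {1}
  [10] u=1 | in [-2,5] | out [0,6] | prev [0,5] | push {0,2}
  [11] u=0 | in [0,6] | out [-2,6] | prev [-2,5] | push {}
  [12] u=2 | in [-2,6] | out [-2,6] | prev [-2,5] | push {1}
  [13] u=1 | in [-2,6] | out [0,6] | ==

Converged values:
  [0] [-2,6]
  [1] [0,6]
  [2] [-2,6]

[0,6]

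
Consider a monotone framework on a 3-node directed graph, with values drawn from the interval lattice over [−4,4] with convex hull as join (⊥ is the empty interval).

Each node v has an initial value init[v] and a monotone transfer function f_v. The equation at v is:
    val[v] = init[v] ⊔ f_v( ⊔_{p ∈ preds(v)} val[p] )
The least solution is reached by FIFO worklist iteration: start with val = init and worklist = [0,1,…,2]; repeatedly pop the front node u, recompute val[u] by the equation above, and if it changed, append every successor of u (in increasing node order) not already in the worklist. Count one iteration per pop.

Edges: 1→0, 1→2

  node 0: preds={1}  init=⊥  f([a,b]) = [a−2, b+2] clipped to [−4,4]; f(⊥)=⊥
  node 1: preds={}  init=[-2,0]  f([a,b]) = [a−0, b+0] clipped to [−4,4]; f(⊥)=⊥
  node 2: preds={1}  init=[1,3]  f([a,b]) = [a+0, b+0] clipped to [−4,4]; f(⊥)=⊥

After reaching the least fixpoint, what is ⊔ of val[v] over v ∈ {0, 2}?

[-4,3]

Worklist (3 pops):
  #1 pop 0: in=[-2,0] → [-4,2] (was ⊥); enqueue []
  #2 pop 1: in=⊥ → [-2,0] (no change)
  #3 pop 2: in=[-2,0] → [-2,3] (was [1,3]); enqueue []

Fixpoint:
  val[0] = [-4,2]
  val[1] = [-2,0]
  val[2] = [-2,3]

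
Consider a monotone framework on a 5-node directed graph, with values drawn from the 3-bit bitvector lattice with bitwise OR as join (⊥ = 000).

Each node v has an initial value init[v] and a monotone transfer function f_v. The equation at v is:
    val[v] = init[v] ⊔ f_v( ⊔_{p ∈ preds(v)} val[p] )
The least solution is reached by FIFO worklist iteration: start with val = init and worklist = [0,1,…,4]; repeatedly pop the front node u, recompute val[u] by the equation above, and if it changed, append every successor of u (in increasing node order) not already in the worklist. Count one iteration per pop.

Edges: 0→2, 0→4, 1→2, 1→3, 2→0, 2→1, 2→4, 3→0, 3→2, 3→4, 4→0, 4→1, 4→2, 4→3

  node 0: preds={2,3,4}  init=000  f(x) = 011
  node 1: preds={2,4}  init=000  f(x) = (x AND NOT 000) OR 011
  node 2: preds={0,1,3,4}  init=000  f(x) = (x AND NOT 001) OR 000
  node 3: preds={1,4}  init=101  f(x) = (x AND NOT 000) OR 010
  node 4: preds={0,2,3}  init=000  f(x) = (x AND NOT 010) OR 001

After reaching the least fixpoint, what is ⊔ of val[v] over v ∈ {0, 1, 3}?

Iteration log — 9 steps:
  step 1. node 0  ⊔preds=101  new=011  old=000  +wl: 
  step 2. node 1  ⊔preds=000  new=011  old=000  +wl: 
  step 3. node 2  ⊔preds=111  new=110  old=000  +wl: 0,1
  step 4. node 3  ⊔preds=011  new=111  old=101  +wl: 2
  step 5. node 4  ⊔preds=111  new=101  old=000  +wl: 3
  step 6. node 0  ⊔preds=111  new=011  stable
  step 7. node 1  ⊔preds=111  new=111  old=011  +wl: 
  step 8. node 2  ⊔preds=111  new=110  stable
  step 9. node 3  ⊔preds=111  new=111  stable

Least fixpoint reached:
  node 0: 011
  node 1: 111
  node 2: 110
  node 3: 111
  node 4: 101

111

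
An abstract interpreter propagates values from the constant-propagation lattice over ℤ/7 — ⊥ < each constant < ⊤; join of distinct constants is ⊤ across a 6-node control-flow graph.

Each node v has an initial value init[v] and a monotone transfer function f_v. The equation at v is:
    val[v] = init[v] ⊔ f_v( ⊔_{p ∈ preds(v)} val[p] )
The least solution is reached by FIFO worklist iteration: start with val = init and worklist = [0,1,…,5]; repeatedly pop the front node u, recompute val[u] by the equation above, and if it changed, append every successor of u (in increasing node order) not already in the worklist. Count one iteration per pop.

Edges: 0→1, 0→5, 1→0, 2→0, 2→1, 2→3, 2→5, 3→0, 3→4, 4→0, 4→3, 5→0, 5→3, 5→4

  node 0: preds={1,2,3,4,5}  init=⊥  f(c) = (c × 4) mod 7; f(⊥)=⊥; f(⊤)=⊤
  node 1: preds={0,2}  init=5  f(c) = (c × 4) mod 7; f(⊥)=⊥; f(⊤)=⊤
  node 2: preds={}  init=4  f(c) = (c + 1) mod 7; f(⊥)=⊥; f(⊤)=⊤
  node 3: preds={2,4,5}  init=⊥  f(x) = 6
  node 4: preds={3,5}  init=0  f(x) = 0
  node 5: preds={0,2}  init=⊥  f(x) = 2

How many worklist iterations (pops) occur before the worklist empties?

Trace (9 dequeues):
  [1] u=0 | in ⊤ | out ⊤ | prev ⊥ | push {}
  [2] u=1 | in ⊤ | out ⊤ | prev 5 | push {0}
  [3] u=2 | in ⊥ | out 4 | ==
  [4] u=3 | in ⊤ | out 6 | prev ⊥ | push {}
  [5] u=4 | in 6 | out 0 | ==
  [6] u=5 | in ⊤ | out 2 | prev ⊥ | push {3,4}
  [7] u=0 | in ⊤ | out ⊤ | ==
  [8] u=3 | in ⊤ | out 6 | ==
  [9] u=4 | in ⊤ | out 0 | ==

Converged values:
  [0] ⊤
  [1] ⊤
  [2] 4
  [3] 6
  [4] 0
  [5] 2

9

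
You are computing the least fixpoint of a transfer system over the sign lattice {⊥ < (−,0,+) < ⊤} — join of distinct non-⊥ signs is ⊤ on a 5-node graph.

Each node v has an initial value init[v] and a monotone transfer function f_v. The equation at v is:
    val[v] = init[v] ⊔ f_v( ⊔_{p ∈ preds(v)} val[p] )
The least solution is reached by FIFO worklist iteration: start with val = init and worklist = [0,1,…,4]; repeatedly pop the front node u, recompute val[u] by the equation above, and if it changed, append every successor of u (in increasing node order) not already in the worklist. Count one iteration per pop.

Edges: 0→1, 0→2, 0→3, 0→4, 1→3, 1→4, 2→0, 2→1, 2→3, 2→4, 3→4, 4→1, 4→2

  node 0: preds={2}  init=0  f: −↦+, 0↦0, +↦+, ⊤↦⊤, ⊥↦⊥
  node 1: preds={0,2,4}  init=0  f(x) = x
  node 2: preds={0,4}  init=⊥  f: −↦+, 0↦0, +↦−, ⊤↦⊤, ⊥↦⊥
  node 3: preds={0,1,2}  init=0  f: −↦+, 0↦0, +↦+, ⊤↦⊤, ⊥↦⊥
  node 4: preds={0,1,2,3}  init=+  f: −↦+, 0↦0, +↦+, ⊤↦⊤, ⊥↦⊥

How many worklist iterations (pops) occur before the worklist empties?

10

Trace (10 dequeues):
  [1] u=0 | in ⊥ | out 0 | ==
  [2] u=1 | in ⊤ | out ⊤ | prev 0 | push {}
  [3] u=2 | in ⊤ | out ⊤ | prev ⊥ | push {0,1}
  [4] u=3 | in ⊤ | out ⊤ | prev 0 | push {}
  [5] u=4 | in ⊤ | out ⊤ | prev + | push {2}
  [6] u=0 | in ⊤ | out ⊤ | prev 0 | push {3,4}
  [7] u=1 | in ⊤ | out ⊤ | ==
  [8] u=2 | in ⊤ | out ⊤ | ==
  [9] u=3 | in ⊤ | out ⊤ | ==
  [10] u=4 | in ⊤ | out ⊤ | ==

Converged values:
  [0] ⊤
  [1] ⊤
  [2] ⊤
  [3] ⊤
  [4] ⊤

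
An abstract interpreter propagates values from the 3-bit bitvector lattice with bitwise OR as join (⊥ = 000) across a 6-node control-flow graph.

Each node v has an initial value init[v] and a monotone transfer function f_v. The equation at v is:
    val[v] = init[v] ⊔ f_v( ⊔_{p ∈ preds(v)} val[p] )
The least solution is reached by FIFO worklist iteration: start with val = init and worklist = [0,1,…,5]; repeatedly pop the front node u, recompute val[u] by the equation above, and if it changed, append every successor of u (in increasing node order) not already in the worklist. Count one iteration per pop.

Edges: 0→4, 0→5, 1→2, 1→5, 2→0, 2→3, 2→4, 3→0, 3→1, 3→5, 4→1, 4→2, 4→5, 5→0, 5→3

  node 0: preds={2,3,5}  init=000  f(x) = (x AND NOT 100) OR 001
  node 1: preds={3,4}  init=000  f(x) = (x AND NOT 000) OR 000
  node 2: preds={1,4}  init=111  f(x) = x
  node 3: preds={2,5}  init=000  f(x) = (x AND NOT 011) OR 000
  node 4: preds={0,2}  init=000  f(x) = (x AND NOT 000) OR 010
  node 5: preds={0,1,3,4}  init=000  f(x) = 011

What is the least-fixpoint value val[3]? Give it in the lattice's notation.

Iteration log — 11 steps:
  step 1. node 0  ⊔preds=111  new=011  old=000  +wl: 
  step 2. node 1  ⊔preds=000  new=000  stable
  step 3. node 2  ⊔preds=000  new=111  stable
  step 4. node 3  ⊔preds=111  new=100  old=000  +wl: 0,1
  step 5. node 4  ⊔preds=111  new=111  old=000  +wl: 2
  step 6. node 5  ⊔preds=111  new=011  old=000  +wl: 3
  step 7. node 0  ⊔preds=111  new=011  stable
  step 8. node 1  ⊔preds=111  new=111  old=000  +wl: 5
  step 9. node 2  ⊔preds=111  new=111  stable
  step 10. node 3  ⊔preds=111  new=100  stable
  step 11. node 5  ⊔preds=111  new=011  stable

Least fixpoint reached:
  node 0: 011
  node 1: 111
  node 2: 111
  node 3: 100
  node 4: 111
  node 5: 011

100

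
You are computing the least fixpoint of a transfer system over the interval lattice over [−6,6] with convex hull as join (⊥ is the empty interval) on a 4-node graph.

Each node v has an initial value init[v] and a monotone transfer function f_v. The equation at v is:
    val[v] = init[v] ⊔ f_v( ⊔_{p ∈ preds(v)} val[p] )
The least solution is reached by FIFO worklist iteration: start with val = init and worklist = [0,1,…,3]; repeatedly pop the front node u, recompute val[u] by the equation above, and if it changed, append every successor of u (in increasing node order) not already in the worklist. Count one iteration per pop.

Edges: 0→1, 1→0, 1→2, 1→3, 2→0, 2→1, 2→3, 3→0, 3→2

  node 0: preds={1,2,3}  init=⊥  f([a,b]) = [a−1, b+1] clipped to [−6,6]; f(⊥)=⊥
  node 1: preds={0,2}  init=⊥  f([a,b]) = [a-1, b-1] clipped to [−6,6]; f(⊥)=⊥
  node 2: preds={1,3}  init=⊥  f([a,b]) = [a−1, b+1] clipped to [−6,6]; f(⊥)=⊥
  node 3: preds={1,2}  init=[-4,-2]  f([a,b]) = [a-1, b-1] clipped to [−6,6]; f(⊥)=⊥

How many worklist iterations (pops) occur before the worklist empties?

39

Trace (39 dequeues):
  [1] u=0 | in [-4,-2] | out [-5,-1] | prev ⊥ | push {}
  [2] u=1 | in [-5,-1] | out [-6,-2] | prev ⊥ | push {0}
  [3] u=2 | in [-6,-2] | out [-6,-1] | prev ⊥ | push {1}
  [4] u=3 | in [-6,-1] | out [-6,-2] | prev [-4,-2] | push {2}
  [5] u=0 | in [-6,-1] | out [-6,0] | prev [-5,-1] | push {}
  [6] u=1 | in [-6,0] | out [-6,-1] | prev [-6,-2] | push {0,3}
  [7] u=2 | in [-6,-1] | out [-6,0] | prev [-6,-1] | push {1}
  [8] u=0 | in [-6,0] | out [-6,1] | prev [-6,0] | push {}
  [9] u=3 | in [-6,0] | out [-6,-1] | prev [-6,-2] | push {0,2}
  [10] u=1 | in [-6,1] | out [-6,0] | prev [-6,-1] | push {3}
  [11] u=0 | in [-6,0] | out [-6,1] | ==
  [12] u=2 | in [-6,0] | out [-6,1] | prev [-6,0] | push {0,1}
  [13] u=3 | in [-6,1] | out [-6,0] | prev [-6,-1] | push {2}
  [14] u=0 | in [-6,1] | out [-6,2] | prev [-6,1] | push {}
  [15] u=1 | in [-6,2] | out [-6,1] | prev [-6,0] | push {0,3}
  [16] u=2 | in [-6,1] | out [-6,2] | prev [-6,1] | push {1}
  [17] u=0 | in [-6,2] | out [-6,3] | prev [-6,2] | push {}
  [18] u=3 | in [-6,2] | out [-6,1] | prev [-6,0] | push {0,2}
  [19] u=1 | in [-6,3] | out [-6,2] | prev [-6,1] | push {3}
  [20] u=0 | in [-6,2] | out [-6,3] | ==
  [21] u=2 | in [-6,2] | out [-6,3] | prev [-6,2] | push {0,1}
  [22] u=3 | in [-6,3] | out [-6,2] | prev [-6,1] | push {2}
  [23] u=0 | in [-6,3] | out [-6,4] | prev [-6,3] | push {}
  [24] u=1 | in [-6,4] | out [-6,3] | prev [-6,2] | push {0,3}
  [25] u=2 | in [-6,3] | out [-6,4] | prev [-6,3] | push {1}
  [26] u=0 | in [-6,4] | out [-6,5] | prev [-6,4] | push {}
  [27] u=3 | in [-6,4] | out [-6,3] | prev [-6,2] | push {0,2}
  [28] u=1 | in [-6,5] | out [-6,4] | prev [-6,3] | push {3}
  [29] u=0 | in [-6,4] | out [-6,5] | ==
  [30] u=2 | in [-6,4] | out [-6,5] | prev [-6,4] | push {0,1}
  [31] u=3 | in [-6,5] | out [-6,4] | prev [-6,3] | push {2}
  [32] u=0 | in [-6,5] | out [-6,6] | prev [-6,5] | push {}
  [33] u=1 | in [-6,6] | out [-6,5] | prev [-6,4] | push {0,3}
  [34] u=2 | in [-6,5] | out [-6,6] | prev [-6,5] | push {1}
  [35] u=0 | in [-6,6] | out [-6,6] | ==
  [36] u=3 | in [-6,6] | out [-6,5] | prev [-6,4] | push {0,2}
  [37] u=1 | in [-6,6] | out [-6,5] | ==
  [38] u=0 | in [-6,6] | out [-6,6] | ==
  [39] u=2 | in [-6,5] | out [-6,6] | ==

Converged values:
  [0] [-6,6]
  [1] [-6,5]
  [2] [-6,6]
  [3] [-6,5]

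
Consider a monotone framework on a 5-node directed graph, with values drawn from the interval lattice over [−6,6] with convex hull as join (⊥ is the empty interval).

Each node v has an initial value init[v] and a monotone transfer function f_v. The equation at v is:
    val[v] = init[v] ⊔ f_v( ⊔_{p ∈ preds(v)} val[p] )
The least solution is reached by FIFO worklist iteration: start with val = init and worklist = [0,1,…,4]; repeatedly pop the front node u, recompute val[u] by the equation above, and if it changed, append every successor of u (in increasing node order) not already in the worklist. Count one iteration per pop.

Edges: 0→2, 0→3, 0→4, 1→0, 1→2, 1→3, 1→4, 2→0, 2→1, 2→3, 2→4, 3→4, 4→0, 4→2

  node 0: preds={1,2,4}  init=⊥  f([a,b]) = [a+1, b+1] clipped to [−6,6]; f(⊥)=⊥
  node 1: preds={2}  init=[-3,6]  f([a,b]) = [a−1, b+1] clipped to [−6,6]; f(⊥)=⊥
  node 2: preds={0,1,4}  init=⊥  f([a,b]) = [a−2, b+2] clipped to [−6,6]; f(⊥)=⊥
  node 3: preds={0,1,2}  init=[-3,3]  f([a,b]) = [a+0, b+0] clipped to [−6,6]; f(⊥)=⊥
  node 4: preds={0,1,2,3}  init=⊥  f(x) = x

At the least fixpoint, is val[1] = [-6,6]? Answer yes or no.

Iteration log — 15 steps:
  step 1. node 0  ⊔preds=[-3,6]  new=[-2,6]  old=⊥  +wl: 
  step 2. node 1  ⊔preds=⊥  new=[-3,6]  stable
  step 3. node 2  ⊔preds=[-3,6]  new=[-5,6]  old=⊥  +wl: 0,1
  step 4. node 3  ⊔preds=[-5,6]  new=[-5,6]  old=[-3,3]  +wl: 
  step 5. node 4  ⊔preds=[-5,6]  new=[-5,6]  old=⊥  +wl: 2
  step 6. node 0  ⊔preds=[-5,6]  new=[-4,6]  old=[-2,6]  +wl: 3,4
  step 7. node 1  ⊔preds=[-5,6]  new=[-6,6]  old=[-3,6]  +wl: 0
  step 8. node 2  ⊔preds=[-6,6]  new=[-6,6]  old=[-5,6]  +wl: 1
  step 9. node 3  ⊔preds=[-6,6]  new=[-6,6]  old=[-5,6]  +wl: 
  step 10. node 4  ⊔preds=[-6,6]  new=[-6,6]  old=[-5,6]  +wl: 2
  step 11. node 0  ⊔preds=[-6,6]  new=[-5,6]  old=[-4,6]  +wl: 3,4
  step 12. node 1  ⊔preds=[-6,6]  new=[-6,6]  stable
  step 13. node 2  ⊔preds=[-6,6]  new=[-6,6]  stable
  step 14. node 3  ⊔preds=[-6,6]  new=[-6,6]  stable
  step 15. node 4  ⊔preds=[-6,6]  new=[-6,6]  stable

Least fixpoint reached:
  node 0: [-5,6]
  node 1: [-6,6]
  node 2: [-6,6]
  node 3: [-6,6]
  node 4: [-6,6]

yes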